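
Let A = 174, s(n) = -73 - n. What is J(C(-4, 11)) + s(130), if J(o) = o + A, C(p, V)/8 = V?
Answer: 59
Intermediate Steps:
C(p, V) = 8*V
J(o) = 174 + o (J(o) = o + 174 = 174 + o)
J(C(-4, 11)) + s(130) = (174 + 8*11) + (-73 - 1*130) = (174 + 88) + (-73 - 130) = 262 - 203 = 59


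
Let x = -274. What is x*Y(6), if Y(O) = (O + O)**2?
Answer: -39456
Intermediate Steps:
Y(O) = 4*O**2 (Y(O) = (2*O)**2 = 4*O**2)
x*Y(6) = -1096*6**2 = -1096*36 = -274*144 = -39456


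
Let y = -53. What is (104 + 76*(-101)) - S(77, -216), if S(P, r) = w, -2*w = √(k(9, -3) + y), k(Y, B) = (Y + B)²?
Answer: -7572 + I*√17/2 ≈ -7572.0 + 2.0616*I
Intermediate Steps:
k(Y, B) = (B + Y)²
w = -I*√17/2 (w = -√((-3 + 9)² - 53)/2 = -√(6² - 53)/2 = -√(36 - 53)/2 = -I*√17/2 ≈ -2.0616*I)
S(P, r) = -I*√17/2
(104 + 76*(-101)) - S(77, -216) = (104 + 76*(-101)) - (-1)*I*√17/2 = (104 - 7676) + I*√17/2 = -7572 + I*√17/2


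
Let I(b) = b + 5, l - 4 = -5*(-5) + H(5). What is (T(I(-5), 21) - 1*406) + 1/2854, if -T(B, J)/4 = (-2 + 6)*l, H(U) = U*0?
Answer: -2482979/2854 ≈ -870.00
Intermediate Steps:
H(U) = 0
l = 29 (l = 4 + (-5*(-5) + 0) = 4 + (25 + 0) = 4 + 25 = 29)
I(b) = 5 + b
T(B, J) = -464 (T(B, J) = -4*(-2 + 6)*29 = -16*29 = -4*116 = -464)
(T(I(-5), 21) - 1*406) + 1/2854 = (-464 - 1*406) + 1/2854 = (-464 - 406) + 1/2854 = -870 + 1/2854 = -2482979/2854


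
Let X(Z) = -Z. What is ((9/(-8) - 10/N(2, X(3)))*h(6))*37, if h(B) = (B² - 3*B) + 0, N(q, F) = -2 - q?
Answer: 3663/4 ≈ 915.75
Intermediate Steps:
h(B) = B² - 3*B
((9/(-8) - 10/N(2, X(3)))*h(6))*37 = ((9/(-8) - 10/(-2 - 1*2))*(6*(-3 + 6)))*37 = ((9*(-⅛) - 10/(-2 - 2))*(6*3))*37 = ((-9/8 - 10/(-4))*18)*37 = ((-9/8 - 10*(-¼))*18)*37 = ((-9/8 + 5/2)*18)*37 = ((11/8)*18)*37 = (99/4)*37 = 3663/4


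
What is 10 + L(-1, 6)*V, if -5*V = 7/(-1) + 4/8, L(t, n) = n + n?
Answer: 128/5 ≈ 25.600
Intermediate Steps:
L(t, n) = 2*n
V = 13/10 (V = -(7/(-1) + 4/8)/5 = -(7*(-1) + 4*(⅛))/5 = -(-7 + ½)/5 = -⅕*(-13/2) = 13/10 ≈ 1.3000)
10 + L(-1, 6)*V = 10 + (2*6)*(13/10) = 10 + 12*(13/10) = 10 + 78/5 = 128/5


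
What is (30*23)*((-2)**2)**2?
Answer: 11040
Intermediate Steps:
(30*23)*((-2)**2)**2 = 690*4**2 = 690*16 = 11040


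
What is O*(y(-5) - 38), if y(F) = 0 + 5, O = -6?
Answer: 198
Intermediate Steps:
y(F) = 5
O*(y(-5) - 38) = -6*(5 - 38) = -6*(-33) = 198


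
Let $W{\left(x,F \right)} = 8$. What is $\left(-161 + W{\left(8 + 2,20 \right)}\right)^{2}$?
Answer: $23409$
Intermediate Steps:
$\left(-161 + W{\left(8 + 2,20 \right)}\right)^{2} = \left(-161 + 8\right)^{2} = \left(-153\right)^{2} = 23409$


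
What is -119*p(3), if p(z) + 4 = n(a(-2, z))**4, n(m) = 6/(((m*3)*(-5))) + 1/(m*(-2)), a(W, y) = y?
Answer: 4750361/10000 ≈ 475.04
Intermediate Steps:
n(m) = -9/(10*m) (n(m) = 6/(((3*m)*(-5))) - 1/2/m = 6/((-15*m)) - 1/(2*m) = 6*(-1/(15*m)) - 1/(2*m) = -2/(5*m) - 1/(2*m) = -9/(10*m))
p(z) = -4 + 6561/(10000*z**4) (p(z) = -4 + (-9/(10*z))**4 = -4 + 6561/(10000*z**4))
-119*p(3) = -119*(-4 + (6561/10000)/3**4) = -119*(-4 + (6561/10000)*(1/81)) = -119*(-4 + 81/10000) = -119*(-39919/10000) = 4750361/10000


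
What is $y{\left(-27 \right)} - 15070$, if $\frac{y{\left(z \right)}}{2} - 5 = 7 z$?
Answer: $-15438$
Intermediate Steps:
$y{\left(z \right)} = 10 + 14 z$ ($y{\left(z \right)} = 10 + 2 \cdot 7 z = 10 + 14 z$)
$y{\left(-27 \right)} - 15070 = \left(10 + 14 \left(-27\right)\right) - 15070 = \left(10 - 378\right) - 15070 = -368 - 15070 = -15438$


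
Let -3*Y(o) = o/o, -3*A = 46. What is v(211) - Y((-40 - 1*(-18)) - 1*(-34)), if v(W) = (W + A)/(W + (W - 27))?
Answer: 982/1185 ≈ 0.82869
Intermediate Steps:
A = -46/3 (A = -⅓*46 = -46/3 ≈ -15.333)
v(W) = (-46/3 + W)/(-27 + 2*W) (v(W) = (W - 46/3)/(W + (W - 27)) = (-46/3 + W)/(W + (-27 + W)) = (-46/3 + W)/(-27 + 2*W))
Y(o) = -⅓ (Y(o) = -o/(3*o) = -⅓*1 = -⅓)
v(211) - Y((-40 - 1*(-18)) - 1*(-34)) = (-46 + 3*211)/(3*(-27 + 2*211)) - 1*(-⅓) = (-46 + 633)/(3*(-27 + 422)) + ⅓ = (⅓)*587/395 + ⅓ = (⅓)*(1/395)*587 + ⅓ = 587/1185 + ⅓ = 982/1185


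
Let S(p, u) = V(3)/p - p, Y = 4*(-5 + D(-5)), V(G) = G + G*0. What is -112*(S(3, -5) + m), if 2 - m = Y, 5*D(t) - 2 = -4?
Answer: -12096/5 ≈ -2419.2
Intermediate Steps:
D(t) = -⅖ (D(t) = ⅖ + (⅕)*(-4) = ⅖ - ⅘ = -⅖)
V(G) = G (V(G) = G + 0 = G)
Y = -108/5 (Y = 4*(-5 - ⅖) = 4*(-27/5) = -108/5 ≈ -21.600)
m = 118/5 (m = 2 - 1*(-108/5) = 2 + 108/5 = 118/5 ≈ 23.600)
S(p, u) = -p + 3/p (S(p, u) = 3/p - p = -p + 3/p)
-112*(S(3, -5) + m) = -112*((-1*3 + 3/3) + 118/5) = -112*((-3 + 3*(⅓)) + 118/5) = -112*((-3 + 1) + 118/5) = -112*(-2 + 118/5) = -112*108/5 = -12096/5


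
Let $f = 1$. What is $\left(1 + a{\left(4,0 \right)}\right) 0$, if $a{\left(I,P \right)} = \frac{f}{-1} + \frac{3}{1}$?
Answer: $0$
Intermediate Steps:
$a{\left(I,P \right)} = 2$ ($a{\left(I,P \right)} = 1 \frac{1}{-1} + \frac{3}{1} = 1 \left(-1\right) + 3 \cdot 1 = -1 + 3 = 2$)
$\left(1 + a{\left(4,0 \right)}\right) 0 = \left(1 + 2\right) 0 = 3 \cdot 0 = 0$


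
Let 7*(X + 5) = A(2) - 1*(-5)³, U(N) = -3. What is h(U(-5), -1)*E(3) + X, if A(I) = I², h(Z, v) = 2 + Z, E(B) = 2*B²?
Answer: -32/7 ≈ -4.5714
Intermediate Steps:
X = 94/7 (X = -5 + (2² - 1*(-5)³)/7 = -5 + (4 - 1*(-125))/7 = -5 + (4 + 125)/7 = -5 + (⅐)*129 = -5 + 129/7 = 94/7 ≈ 13.429)
h(U(-5), -1)*E(3) + X = (2 - 3)*(2*3²) + 94/7 = -2*9 + 94/7 = -1*18 + 94/7 = -18 + 94/7 = -32/7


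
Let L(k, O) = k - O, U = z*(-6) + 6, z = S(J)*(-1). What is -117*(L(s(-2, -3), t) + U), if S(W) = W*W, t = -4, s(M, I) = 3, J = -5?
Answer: -19071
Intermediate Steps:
S(W) = W²
z = -25 (z = (-5)²*(-1) = 25*(-1) = -25)
U = 156 (U = -25*(-6) + 6 = 150 + 6 = 156)
-117*(L(s(-2, -3), t) + U) = -117*((3 - 1*(-4)) + 156) = -117*((3 + 4) + 156) = -117*(7 + 156) = -117*163 = -19071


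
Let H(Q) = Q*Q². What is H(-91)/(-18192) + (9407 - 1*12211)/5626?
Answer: 2094290039/51174096 ≈ 40.925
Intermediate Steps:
H(Q) = Q³
H(-91)/(-18192) + (9407 - 1*12211)/5626 = (-91)³/(-18192) + (9407 - 1*12211)/5626 = -753571*(-1/18192) + (9407 - 12211)*(1/5626) = 753571/18192 - 2804*1/5626 = 753571/18192 - 1402/2813 = 2094290039/51174096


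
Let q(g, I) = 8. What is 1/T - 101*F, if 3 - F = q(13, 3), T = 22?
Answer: 11111/22 ≈ 505.05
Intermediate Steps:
F = -5 (F = 3 - 1*8 = 3 - 8 = -5)
1/T - 101*F = 1/22 - 101*(-5) = 1/22 + 505 = 11111/22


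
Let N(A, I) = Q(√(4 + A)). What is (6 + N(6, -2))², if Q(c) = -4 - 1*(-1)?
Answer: 9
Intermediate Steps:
Q(c) = -3 (Q(c) = -4 + 1 = -3)
N(A, I) = -3
(6 + N(6, -2))² = (6 - 3)² = 3² = 9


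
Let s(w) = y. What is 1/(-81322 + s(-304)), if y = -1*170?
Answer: -1/81492 ≈ -1.2271e-5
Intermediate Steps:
y = -170
s(w) = -170
1/(-81322 + s(-304)) = 1/(-81322 - 170) = 1/(-81492) = -1/81492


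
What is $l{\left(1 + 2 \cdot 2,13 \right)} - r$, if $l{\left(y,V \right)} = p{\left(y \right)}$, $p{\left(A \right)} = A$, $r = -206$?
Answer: $211$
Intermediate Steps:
$l{\left(y,V \right)} = y$
$l{\left(1 + 2 \cdot 2,13 \right)} - r = \left(1 + 2 \cdot 2\right) - -206 = \left(1 + 4\right) + 206 = 5 + 206 = 211$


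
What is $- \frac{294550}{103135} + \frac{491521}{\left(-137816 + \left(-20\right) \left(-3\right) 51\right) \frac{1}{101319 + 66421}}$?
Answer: $- \frac{425164329394635}{694903003} \approx -6.1183 \cdot 10^{5}$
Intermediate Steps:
$- \frac{294550}{103135} + \frac{491521}{\left(-137816 + \left(-20\right) \left(-3\right) 51\right) \frac{1}{101319 + 66421}} = \left(-294550\right) \frac{1}{103135} + \frac{491521}{\left(-137816 + 60 \cdot 51\right) \frac{1}{167740}} = - \frac{58910}{20627} + \frac{491521}{\left(-137816 + 3060\right) \frac{1}{167740}} = - \frac{58910}{20627} + \frac{491521}{\left(-134756\right) \frac{1}{167740}} = - \frac{58910}{20627} + \frac{491521}{- \frac{33689}{41935}} = - \frac{58910}{20627} + 491521 \left(- \frac{41935}{33689}\right) = - \frac{58910}{20627} - \frac{20611933135}{33689} = - \frac{425164329394635}{694903003}$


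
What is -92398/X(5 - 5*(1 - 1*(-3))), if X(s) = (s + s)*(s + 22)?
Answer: 46199/105 ≈ 439.99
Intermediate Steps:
X(s) = 2*s*(22 + s) (X(s) = (2*s)*(22 + s) = 2*s*(22 + s))
-92398/X(5 - 5*(1 - 1*(-3))) = -92398*1/(2*(5 - 5*(1 - 1*(-3)))*(22 + (5 - 5*(1 - 1*(-3))))) = -92398*1/(2*(5 - 5*(1 + 3))*(22 + (5 - 5*(1 + 3)))) = -92398*1/(2*(5 - 5*4)*(22 + (5 - 5*4))) = -92398*1/(2*(5 - 20)*(22 + (5 - 20))) = -92398*(-1/(30*(22 - 15))) = -92398/(2*(-15)*7) = -92398/(-210) = -92398*(-1/210) = 46199/105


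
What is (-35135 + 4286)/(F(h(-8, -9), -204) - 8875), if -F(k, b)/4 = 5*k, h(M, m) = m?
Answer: 30849/8695 ≈ 3.5479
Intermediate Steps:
F(k, b) = -20*k
(-35135 + 4286)/(F(h(-8, -9), -204) - 8875) = (-35135 + 4286)/(-20*(-9) - 8875) = -30849/(180 - 8875) = -30849/(-8695) = -30849*(-1/8695) = 30849/8695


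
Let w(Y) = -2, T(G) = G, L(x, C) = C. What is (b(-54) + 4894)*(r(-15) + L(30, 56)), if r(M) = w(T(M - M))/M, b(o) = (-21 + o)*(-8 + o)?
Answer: 8036048/15 ≈ 5.3574e+5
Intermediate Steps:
r(M) = -2/M
(b(-54) + 4894)*(r(-15) + L(30, 56)) = ((168 + (-54)² - 29*(-54)) + 4894)*(-2/(-15) + 56) = ((168 + 2916 + 1566) + 4894)*(-2*(-1/15) + 56) = (4650 + 4894)*(2/15 + 56) = 9544*(842/15) = 8036048/15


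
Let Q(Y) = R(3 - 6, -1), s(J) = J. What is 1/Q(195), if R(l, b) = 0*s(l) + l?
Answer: -⅓ ≈ -0.33333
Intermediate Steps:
R(l, b) = l (R(l, b) = 0*l + l = 0 + l = l)
Q(Y) = -3 (Q(Y) = 3 - 6 = -3)
1/Q(195) = 1/(-3) = -⅓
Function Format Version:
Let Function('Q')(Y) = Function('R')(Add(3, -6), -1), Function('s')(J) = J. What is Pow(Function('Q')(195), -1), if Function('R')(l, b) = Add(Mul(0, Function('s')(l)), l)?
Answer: Rational(-1, 3) ≈ -0.33333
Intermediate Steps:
Function('R')(l, b) = l (Function('R')(l, b) = Add(Mul(0, l), l) = Add(0, l) = l)
Function('Q')(Y) = -3 (Function('Q')(Y) = Add(3, -6) = -3)
Pow(Function('Q')(195), -1) = Pow(-3, -1) = Rational(-1, 3)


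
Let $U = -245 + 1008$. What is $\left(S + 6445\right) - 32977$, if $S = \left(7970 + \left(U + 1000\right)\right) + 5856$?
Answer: $-10943$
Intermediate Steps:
$U = 763$
$S = 15589$ ($S = \left(7970 + \left(763 + 1000\right)\right) + 5856 = \left(7970 + 1763\right) + 5856 = 9733 + 5856 = 15589$)
$\left(S + 6445\right) - 32977 = \left(15589 + 6445\right) - 32977 = 22034 - 32977 = -10943$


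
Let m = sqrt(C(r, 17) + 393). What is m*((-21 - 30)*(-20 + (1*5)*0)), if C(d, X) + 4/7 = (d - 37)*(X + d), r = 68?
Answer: 2040*sqrt(37086)/7 ≈ 56123.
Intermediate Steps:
C(d, X) = -4/7 + (-37 + d)*(X + d) (C(d, X) = -4/7 + (d - 37)*(X + d) = -4/7 + (-37 + d)*(X + d))
m = 2*sqrt(37086)/7 (m = sqrt((-4/7 + 68**2 - 37*17 - 37*68 + 17*68) + 393) = sqrt((-4/7 + 4624 - 629 - 2516 + 1156) + 393) = sqrt(18441/7 + 393) = sqrt(21192/7) = 2*sqrt(37086)/7 ≈ 55.022)
m*((-21 - 30)*(-20 + (1*5)*0)) = (2*sqrt(37086)/7)*((-21 - 30)*(-20 + (1*5)*0)) = (2*sqrt(37086)/7)*(-51*(-20 + 5*0)) = (2*sqrt(37086)/7)*(-51*(-20 + 0)) = (2*sqrt(37086)/7)*(-51*(-20)) = (2*sqrt(37086)/7)*1020 = 2040*sqrt(37086)/7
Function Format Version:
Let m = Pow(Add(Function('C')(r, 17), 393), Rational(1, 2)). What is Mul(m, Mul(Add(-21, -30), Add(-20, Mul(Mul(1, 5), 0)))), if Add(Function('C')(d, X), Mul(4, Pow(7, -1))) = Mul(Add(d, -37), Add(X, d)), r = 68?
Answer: Mul(Rational(2040, 7), Pow(37086, Rational(1, 2))) ≈ 56123.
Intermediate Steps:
Function('C')(d, X) = Add(Rational(-4, 7), Mul(Add(-37, d), Add(X, d))) (Function('C')(d, X) = Add(Rational(-4, 7), Mul(Add(d, -37), Add(X, d))) = Add(Rational(-4, 7), Mul(Add(-37, d), Add(X, d))))
m = Mul(Rational(2, 7), Pow(37086, Rational(1, 2))) (m = Pow(Add(Add(Rational(-4, 7), Pow(68, 2), Mul(-37, 17), Mul(-37, 68), Mul(17, 68)), 393), Rational(1, 2)) = Pow(Add(Add(Rational(-4, 7), 4624, -629, -2516, 1156), 393), Rational(1, 2)) = Pow(Add(Rational(18441, 7), 393), Rational(1, 2)) = Pow(Rational(21192, 7), Rational(1, 2)) = Mul(Rational(2, 7), Pow(37086, Rational(1, 2))) ≈ 55.022)
Mul(m, Mul(Add(-21, -30), Add(-20, Mul(Mul(1, 5), 0)))) = Mul(Mul(Rational(2, 7), Pow(37086, Rational(1, 2))), Mul(Add(-21, -30), Add(-20, Mul(Mul(1, 5), 0)))) = Mul(Mul(Rational(2, 7), Pow(37086, Rational(1, 2))), Mul(-51, Add(-20, Mul(5, 0)))) = Mul(Mul(Rational(2, 7), Pow(37086, Rational(1, 2))), Mul(-51, Add(-20, 0))) = Mul(Mul(Rational(2, 7), Pow(37086, Rational(1, 2))), Mul(-51, -20)) = Mul(Mul(Rational(2, 7), Pow(37086, Rational(1, 2))), 1020) = Mul(Rational(2040, 7), Pow(37086, Rational(1, 2)))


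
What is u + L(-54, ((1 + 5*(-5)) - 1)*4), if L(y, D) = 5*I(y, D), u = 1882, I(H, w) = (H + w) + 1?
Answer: 1117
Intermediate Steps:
I(H, w) = 1 + H + w
L(y, D) = 5 + 5*D + 5*y (L(y, D) = 5*(1 + y + D) = 5*(1 + D + y) = 5 + 5*D + 5*y)
u + L(-54, ((1 + 5*(-5)) - 1)*4) = 1882 + (5 + 5*(((1 + 5*(-5)) - 1)*4) + 5*(-54)) = 1882 + (5 + 5*(((1 - 25) - 1)*4) - 270) = 1882 + (5 + 5*((-24 - 1)*4) - 270) = 1882 + (5 + 5*(-25*4) - 270) = 1882 + (5 + 5*(-100) - 270) = 1882 + (5 - 500 - 270) = 1882 - 765 = 1117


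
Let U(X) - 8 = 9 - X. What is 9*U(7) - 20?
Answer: 70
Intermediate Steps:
U(X) = 17 - X (U(X) = 8 + (9 - X) = 17 - X)
9*U(7) - 20 = 9*(17 - 1*7) - 20 = 9*(17 - 7) - 20 = 9*10 - 20 = 90 - 20 = 70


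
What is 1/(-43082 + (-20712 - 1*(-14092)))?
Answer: -1/49702 ≈ -2.0120e-5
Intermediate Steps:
1/(-43082 + (-20712 - 1*(-14092))) = 1/(-43082 + (-20712 + 14092)) = 1/(-43082 - 6620) = 1/(-49702) = -1/49702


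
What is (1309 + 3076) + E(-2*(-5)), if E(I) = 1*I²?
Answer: 4485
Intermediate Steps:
E(I) = I²
(1309 + 3076) + E(-2*(-5)) = (1309 + 3076) + (-2*(-5))² = 4385 + 10² = 4385 + 100 = 4485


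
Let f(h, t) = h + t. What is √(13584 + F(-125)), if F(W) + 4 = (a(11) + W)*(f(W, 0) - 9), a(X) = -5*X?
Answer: 10*√377 ≈ 194.16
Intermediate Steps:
F(W) = -4 + (-55 + W)*(-9 + W) (F(W) = -4 + (-5*11 + W)*((W + 0) - 9) = -4 + (-55 + W)*(W - 9) = -4 + (-55 + W)*(-9 + W))
√(13584 + F(-125)) = √(13584 + (491 + (-125)² - 64*(-125))) = √(13584 + (491 + 15625 + 8000)) = √(13584 + 24116) = √37700 = 10*√377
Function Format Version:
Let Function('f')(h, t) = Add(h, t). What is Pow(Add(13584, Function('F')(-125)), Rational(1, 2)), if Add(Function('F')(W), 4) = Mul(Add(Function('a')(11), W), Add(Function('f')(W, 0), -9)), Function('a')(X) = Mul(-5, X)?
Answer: Mul(10, Pow(377, Rational(1, 2))) ≈ 194.16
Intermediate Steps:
Function('F')(W) = Add(-4, Mul(Add(-55, W), Add(-9, W))) (Function('F')(W) = Add(-4, Mul(Add(Mul(-5, 11), W), Add(Add(W, 0), -9))) = Add(-4, Mul(Add(-55, W), Add(W, -9))) = Add(-4, Mul(Add(-55, W), Add(-9, W))))
Pow(Add(13584, Function('F')(-125)), Rational(1, 2)) = Pow(Add(13584, Add(491, Pow(-125, 2), Mul(-64, -125))), Rational(1, 2)) = Pow(Add(13584, Add(491, 15625, 8000)), Rational(1, 2)) = Pow(Add(13584, 24116), Rational(1, 2)) = Pow(37700, Rational(1, 2)) = Mul(10, Pow(377, Rational(1, 2)))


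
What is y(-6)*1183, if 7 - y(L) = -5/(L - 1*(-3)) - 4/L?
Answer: 16562/3 ≈ 5520.7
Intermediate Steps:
y(L) = 7 + 4/L + 5/(3 + L) (y(L) = 7 - (-5/(L - 1*(-3)) - 4/L) = 7 - (-5/(L + 3) - 4/L) = 7 - (-5/(3 + L) - 4/L) = 7 + (4/L + 5/(3 + L)) = 7 + 4/L + 5/(3 + L))
y(-6)*1183 = ((12 + 7*(-6)² + 30*(-6))/((-6)*(3 - 6)))*1183 = -⅙*(12 + 7*36 - 180)/(-3)*1183 = -⅙*(-⅓)*(12 + 252 - 180)*1183 = -⅙*(-⅓)*84*1183 = (14/3)*1183 = 16562/3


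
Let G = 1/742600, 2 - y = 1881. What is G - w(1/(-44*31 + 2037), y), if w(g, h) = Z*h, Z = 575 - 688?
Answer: -157674030199/742600 ≈ -2.1233e+5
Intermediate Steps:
y = -1879 (y = 2 - 1*1881 = 2 - 1881 = -1879)
Z = -113
w(g, h) = -113*h
G = 1/742600 ≈ 1.3466e-6
G - w(1/(-44*31 + 2037), y) = 1/742600 - (-113)*(-1879) = 1/742600 - 1*212327 = 1/742600 - 212327 = -157674030199/742600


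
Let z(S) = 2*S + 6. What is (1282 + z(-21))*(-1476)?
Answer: -1839096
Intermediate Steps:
z(S) = 6 + 2*S
(1282 + z(-21))*(-1476) = (1282 + (6 + 2*(-21)))*(-1476) = (1282 + (6 - 42))*(-1476) = (1282 - 36)*(-1476) = 1246*(-1476) = -1839096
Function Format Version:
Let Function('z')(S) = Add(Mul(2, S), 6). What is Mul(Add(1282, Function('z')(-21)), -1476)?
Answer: -1839096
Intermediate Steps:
Function('z')(S) = Add(6, Mul(2, S))
Mul(Add(1282, Function('z')(-21)), -1476) = Mul(Add(1282, Add(6, Mul(2, -21))), -1476) = Mul(Add(1282, Add(6, -42)), -1476) = Mul(Add(1282, -36), -1476) = Mul(1246, -1476) = -1839096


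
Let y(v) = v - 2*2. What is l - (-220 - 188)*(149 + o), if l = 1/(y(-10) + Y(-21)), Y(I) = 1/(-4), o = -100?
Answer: 1139540/57 ≈ 19992.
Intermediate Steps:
y(v) = -4 + v (y(v) = v - 4 = -4 + v)
Y(I) = -¼
l = -4/57 (l = 1/((-4 - 10) - ¼) = 1/(-14 - ¼) = 1/(-57/4) = -4/57 ≈ -0.070175)
l - (-220 - 188)*(149 + o) = -4/57 - (-220 - 188)*(149 - 100) = -4/57 - (-408)*49 = -4/57 - 1*(-19992) = -4/57 + 19992 = 1139540/57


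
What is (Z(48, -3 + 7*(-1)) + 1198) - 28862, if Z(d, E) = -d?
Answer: -27712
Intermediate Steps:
(Z(48, -3 + 7*(-1)) + 1198) - 28862 = (-1*48 + 1198) - 28862 = (-48 + 1198) - 28862 = 1150 - 28862 = -27712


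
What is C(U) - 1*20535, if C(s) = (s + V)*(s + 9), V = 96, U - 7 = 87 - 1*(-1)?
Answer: -671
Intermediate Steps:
U = 95 (U = 7 + (87 - 1*(-1)) = 7 + (87 + 1) = 7 + 88 = 95)
C(s) = (9 + s)*(96 + s) (C(s) = (s + 96)*(s + 9) = (96 + s)*(9 + s) = (9 + s)*(96 + s))
C(U) - 1*20535 = (864 + 95² + 105*95) - 1*20535 = (864 + 9025 + 9975) - 20535 = 19864 - 20535 = -671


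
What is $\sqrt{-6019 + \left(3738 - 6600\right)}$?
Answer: $i \sqrt{8881} \approx 94.239 i$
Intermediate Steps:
$\sqrt{-6019 + \left(3738 - 6600\right)} = \sqrt{-6019 - 2862} = \sqrt{-8881} = i \sqrt{8881}$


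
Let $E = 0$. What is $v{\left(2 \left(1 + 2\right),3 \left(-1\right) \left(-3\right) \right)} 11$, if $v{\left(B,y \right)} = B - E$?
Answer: $66$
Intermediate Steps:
$v{\left(B,y \right)} = B$ ($v{\left(B,y \right)} = B - 0 = B + 0 = B$)
$v{\left(2 \left(1 + 2\right),3 \left(-1\right) \left(-3\right) \right)} 11 = 2 \left(1 + 2\right) 11 = 2 \cdot 3 \cdot 11 = 6 \cdot 11 = 66$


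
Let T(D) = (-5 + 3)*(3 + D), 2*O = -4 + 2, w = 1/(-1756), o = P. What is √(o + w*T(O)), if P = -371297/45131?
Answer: 6*I*√89681460676063/19812509 ≈ 2.8679*I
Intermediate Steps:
P = -371297/45131 (P = -371297*1/45131 = -371297/45131 ≈ -8.2271)
o = -371297/45131 ≈ -8.2271
w = -1/1756 ≈ -0.00056948
O = -1 (O = (-4 + 2)/2 = (½)*(-2) = -1)
T(D) = -6 - 2*D (T(D) = -2*(3 + D) = -6 - 2*D)
√(o + w*T(O)) = √(-371297/45131 - (-6 - 2*(-1))/1756) = √(-371297/45131 - (-6 + 2)/1756) = √(-371297/45131 - 1/1756*(-4)) = √(-371297/45131 + 1/439) = √(-162954252/19812509) = 6*I*√89681460676063/19812509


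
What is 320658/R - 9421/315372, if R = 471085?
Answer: 96688462991/148567018620 ≈ 0.65081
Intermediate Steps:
320658/R - 9421/315372 = 320658/471085 - 9421/315372 = 96688462991/148567018620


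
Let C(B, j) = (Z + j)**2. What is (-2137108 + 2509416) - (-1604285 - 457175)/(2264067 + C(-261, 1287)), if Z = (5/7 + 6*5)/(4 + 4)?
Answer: 4588897833210708/12325524481 ≈ 3.7231e+5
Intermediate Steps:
Z = 215/56 (Z = (5*(1/7) + 30)/8 = (5/7 + 30)*(1/8) = (215/7)*(1/8) = 215/56 ≈ 3.8393)
C(B, j) = (215/56 + j)**2
(-2137108 + 2509416) - (-1604285 - 457175)/(2264067 + C(-261, 1287)) = (-2137108 + 2509416) - (-1604285 - 457175)/(2264067 + (215 + 56*1287)**2/3136) = 372308 - (-2061460)/(2264067 + (215 + 72072)**2/3136) = 372308 - (-2061460)/(2264067 + (1/3136)*72287**2) = 372308 - (-2061460)/(2264067 + (1/3136)*5225410369) = 372308 - (-2061460)/(2264067 + 5225410369/3136) = 372308 - (-2061460)/12325524481/3136 = 372308 - (-2061460)*3136/12325524481 = 372308 - 1*(-6464738560/12325524481) = 372308 + 6464738560/12325524481 = 4588897833210708/12325524481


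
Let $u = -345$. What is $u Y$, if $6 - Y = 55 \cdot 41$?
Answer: $775905$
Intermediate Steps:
$Y = -2249$ ($Y = 6 - 55 \cdot 41 = 6 - 2255 = -2249$)
$u Y = \left(-345\right) \left(-2249\right) = 775905$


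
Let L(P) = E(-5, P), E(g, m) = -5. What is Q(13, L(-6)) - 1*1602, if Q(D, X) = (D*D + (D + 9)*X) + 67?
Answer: -1476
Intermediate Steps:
L(P) = -5
Q(D, X) = 67 + D² + X*(9 + D) (Q(D, X) = (D² + (9 + D)*X) + 67 = (D² + X*(9 + D)) + 67 = 67 + D² + X*(9 + D))
Q(13, L(-6)) - 1*1602 = (67 + 13² + 9*(-5) + 13*(-5)) - 1*1602 = (67 + 169 - 45 - 65) - 1602 = 126 - 1602 = -1476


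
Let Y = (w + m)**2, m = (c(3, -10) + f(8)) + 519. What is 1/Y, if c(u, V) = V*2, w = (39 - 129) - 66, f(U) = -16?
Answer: 1/106929 ≈ 9.3520e-6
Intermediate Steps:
w = -156 (w = -90 - 66 = -156)
c(u, V) = 2*V
m = 483 (m = (2*(-10) - 16) + 519 = (-20 - 16) + 519 = -36 + 519 = 483)
Y = 106929 (Y = (-156 + 483)**2 = 327**2 = 106929)
1/Y = 1/106929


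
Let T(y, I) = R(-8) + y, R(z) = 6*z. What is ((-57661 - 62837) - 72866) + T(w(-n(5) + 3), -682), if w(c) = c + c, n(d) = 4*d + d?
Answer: -193456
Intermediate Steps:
n(d) = 5*d
w(c) = 2*c
T(y, I) = -48 + y (T(y, I) = 6*(-8) + y = -48 + y)
((-57661 - 62837) - 72866) + T(w(-n(5) + 3), -682) = ((-57661 - 62837) - 72866) + (-48 + 2*(-5*5 + 3)) = (-120498 - 72866) + (-48 + 2*(-1*25 + 3)) = -193364 + (-48 + 2*(-25 + 3)) = -193364 + (-48 + 2*(-22)) = -193364 + (-48 - 44) = -193364 - 92 = -193456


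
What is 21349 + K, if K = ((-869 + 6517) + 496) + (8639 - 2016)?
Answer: 34116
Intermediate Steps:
K = 12767 (K = (5648 + 496) + 6623 = 6144 + 6623 = 12767)
21349 + K = 21349 + 12767 = 34116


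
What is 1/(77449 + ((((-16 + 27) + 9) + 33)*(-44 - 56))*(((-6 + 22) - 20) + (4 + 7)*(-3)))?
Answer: 1/273549 ≈ 3.6557e-6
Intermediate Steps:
1/(77449 + ((((-16 + 27) + 9) + 33)*(-44 - 56))*(((-6 + 22) - 20) + (4 + 7)*(-3))) = 1/(77449 + (((11 + 9) + 33)*(-100))*((16 - 20) + 11*(-3))) = 1/(77449 + ((20 + 33)*(-100))*(-4 - 33)) = 1/(77449 + (53*(-100))*(-37)) = 1/(77449 - 5300*(-37)) = 1/(77449 + 196100) = 1/273549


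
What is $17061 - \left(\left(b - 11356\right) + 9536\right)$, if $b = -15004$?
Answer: $33885$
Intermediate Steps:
$17061 - \left(\left(b - 11356\right) + 9536\right) = 17061 - \left(\left(-15004 - 11356\right) + 9536\right) = 17061 - \left(-26360 + 9536\right) = 17061 - -16824 = 17061 + 16824 = 33885$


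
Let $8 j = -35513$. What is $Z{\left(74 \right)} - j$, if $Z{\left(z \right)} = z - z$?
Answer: $\frac{35513}{8} \approx 4439.1$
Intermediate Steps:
$j = - \frac{35513}{8}$ ($j = \frac{1}{8} \left(-35513\right) = - \frac{35513}{8} \approx -4439.1$)
$Z{\left(z \right)} = 0$
$Z{\left(74 \right)} - j = 0 - - \frac{35513}{8} = 0 + \frac{35513}{8} = \frac{35513}{8}$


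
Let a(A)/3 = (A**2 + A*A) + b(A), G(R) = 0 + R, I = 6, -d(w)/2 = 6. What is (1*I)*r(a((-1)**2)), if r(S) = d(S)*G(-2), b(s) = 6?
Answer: 144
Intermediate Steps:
d(w) = -12 (d(w) = -2*6 = -12)
G(R) = R
a(A) = 18 + 6*A**2 (a(A) = 3*((A**2 + A*A) + 6) = 3*((A**2 + A**2) + 6) = 3*(2*A**2 + 6) = 3*(6 + 2*A**2) = 18 + 6*A**2)
r(S) = 24 (r(S) = -12*(-2) = 24)
(1*I)*r(a((-1)**2)) = (1*6)*24 = 6*24 = 144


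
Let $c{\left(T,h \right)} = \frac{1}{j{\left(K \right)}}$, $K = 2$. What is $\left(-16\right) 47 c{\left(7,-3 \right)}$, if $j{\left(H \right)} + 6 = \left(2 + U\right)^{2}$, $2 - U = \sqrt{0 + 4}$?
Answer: $376$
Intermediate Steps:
$U = 0$ ($U = 2 - \sqrt{0 + 4} = 2 - \sqrt{4} = 2 - 2 = 0$)
$j{\left(H \right)} = -2$ ($j{\left(H \right)} = -6 + \left(2 + 0\right)^{2} = -6 + 2^{2} = -6 + 4 = -2$)
$c{\left(T,h \right)} = - \frac{1}{2}$ ($c{\left(T,h \right)} = \frac{1}{-2} = - \frac{1}{2}$)
$\left(-16\right) 47 c{\left(7,-3 \right)} = \left(-16\right) 47 \left(- \frac{1}{2}\right) = \left(-752\right) \left(- \frac{1}{2}\right) = 376$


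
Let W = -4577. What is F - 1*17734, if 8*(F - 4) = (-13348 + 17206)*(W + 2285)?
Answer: -1123047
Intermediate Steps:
F = -1105313 (F = 4 + ((-13348 + 17206)*(-4577 + 2285))/8 = 4 + (3858*(-2292))/8 = 4 + (⅛)*(-8842536) = 4 - 1105317 = -1105313)
F - 1*17734 = -1105313 - 1*17734 = -1105313 - 17734 = -1123047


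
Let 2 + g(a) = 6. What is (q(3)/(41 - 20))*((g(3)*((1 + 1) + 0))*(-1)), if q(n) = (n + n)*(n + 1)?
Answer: -64/7 ≈ -9.1429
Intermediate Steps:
g(a) = 4 (g(a) = -2 + 6 = 4)
q(n) = 2*n*(1 + n) (q(n) = (2*n)*(1 + n) = 2*n*(1 + n))
(q(3)/(41 - 20))*((g(3)*((1 + 1) + 0))*(-1)) = ((2*3*(1 + 3))/(41 - 20))*((4*((1 + 1) + 0))*(-1)) = ((2*3*4)/21)*((4*(2 + 0))*(-1)) = (24*(1/21))*((4*2)*(-1)) = 8*(8*(-1))/7 = (8/7)*(-8) = -64/7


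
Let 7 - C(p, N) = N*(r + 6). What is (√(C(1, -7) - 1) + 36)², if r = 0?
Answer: 1344 + 288*√3 ≈ 1842.8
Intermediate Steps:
C(p, N) = 7 - 6*N (C(p, N) = 7 - N*(0 + 6) = 7 - N*6 = 7 - 6*N)
(√(C(1, -7) - 1) + 36)² = (√((7 - 6*(-7)) - 1) + 36)² = (√((7 + 42) - 1) + 36)² = (√(49 - 1) + 36)² = (√48 + 36)² = (4*√3 + 36)² = (36 + 4*√3)²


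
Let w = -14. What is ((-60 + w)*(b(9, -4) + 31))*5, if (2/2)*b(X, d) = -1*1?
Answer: -11100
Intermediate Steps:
b(X, d) = -1 (b(X, d) = -1*1 = -1)
((-60 + w)*(b(9, -4) + 31))*5 = ((-60 - 14)*(-1 + 31))*5 = -74*30*5 = -2220*5 = -11100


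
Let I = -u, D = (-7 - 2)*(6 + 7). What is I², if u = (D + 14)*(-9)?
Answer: 859329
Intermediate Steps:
D = -117 (D = -9*13 = -117)
u = 927 (u = (-117 + 14)*(-9) = -103*(-9) = 927)
I = -927 (I = -1*927 = -927)
I² = (-927)² = 859329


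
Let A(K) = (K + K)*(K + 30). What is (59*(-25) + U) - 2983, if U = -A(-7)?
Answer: -4136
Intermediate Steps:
A(K) = 2*K*(30 + K) (A(K) = (2*K)*(30 + K) = 2*K*(30 + K))
U = 322 (U = -2*(-7)*(30 - 7) = -2*(-7)*23 = -1*(-322) = 322)
(59*(-25) + U) - 2983 = (59*(-25) + 322) - 2983 = (-1475 + 322) - 2983 = -1153 - 2983 = -4136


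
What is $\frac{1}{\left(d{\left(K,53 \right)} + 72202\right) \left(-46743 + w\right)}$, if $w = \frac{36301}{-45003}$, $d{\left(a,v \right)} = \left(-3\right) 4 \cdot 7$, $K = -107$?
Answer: $- \frac{45003}{151708256320540} \approx -2.9664 \cdot 10^{-10}$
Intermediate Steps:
$d{\left(a,v \right)} = -84$ ($d{\left(a,v \right)} = \left(-12\right) 7 = -84$)
$w = - \frac{36301}{45003}$ ($w = 36301 \left(- \frac{1}{45003}\right) = - \frac{36301}{45003} \approx -0.80663$)
$\frac{1}{\left(d{\left(K,53 \right)} + 72202\right) \left(-46743 + w\right)} = \frac{1}{\left(-84 + 72202\right) \left(-46743 - \frac{36301}{45003}\right)} = \frac{1}{72118 \left(- \frac{2103611530}{45003}\right)} = \frac{1}{72118} \left(- \frac{45003}{2103611530}\right) = - \frac{45003}{151708256320540}$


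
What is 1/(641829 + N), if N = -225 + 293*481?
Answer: 1/782537 ≈ 1.2779e-6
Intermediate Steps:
N = 140708 (N = -225 + 140933 = 140708)
1/(641829 + N) = 1/(641829 + 140708) = 1/782537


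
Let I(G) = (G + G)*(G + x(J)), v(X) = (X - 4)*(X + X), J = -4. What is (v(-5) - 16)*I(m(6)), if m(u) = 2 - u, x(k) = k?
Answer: 4736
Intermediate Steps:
v(X) = 2*X*(-4 + X) (v(X) = (-4 + X)*(2*X) = 2*X*(-4 + X))
I(G) = 2*G*(-4 + G) (I(G) = (G + G)*(G - 4) = (2*G)*(-4 + G) = 2*G*(-4 + G))
(v(-5) - 16)*I(m(6)) = (2*(-5)*(-4 - 5) - 16)*(2*(2 - 1*6)*(-4 + (2 - 1*6))) = (2*(-5)*(-9) - 16)*(2*(2 - 6)*(-4 + (2 - 6))) = (90 - 16)*(2*(-4)*(-4 - 4)) = 74*(2*(-4)*(-8)) = 74*64 = 4736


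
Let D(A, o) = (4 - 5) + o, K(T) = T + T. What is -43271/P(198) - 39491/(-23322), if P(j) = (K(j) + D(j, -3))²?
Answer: 109982147/77907648 ≈ 1.4117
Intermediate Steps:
K(T) = 2*T
D(A, o) = -1 + o
P(j) = (-4 + 2*j)² (P(j) = (2*j + (-1 - 3))² = (2*j - 4)² = (-4 + 2*j)²)
-43271/P(198) - 39491/(-23322) = -43271*1/(4*(-2 + 198)²) - 39491/(-23322) = -43271/(4*196²) - 39491*(-1/23322) = -43271/(4*38416) + 1717/1014 = -43271/153664 + 1717/1014 = 109982147/77907648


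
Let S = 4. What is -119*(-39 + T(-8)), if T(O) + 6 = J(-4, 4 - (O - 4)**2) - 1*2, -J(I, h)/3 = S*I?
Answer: -119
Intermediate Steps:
J(I, h) = -12*I
T(O) = 40 (T(O) = -6 + (-12*(-4) - 1*2) = -6 + (48 - 2) = -6 + 46 = 40)
-119*(-39 + T(-8)) = -119*(-39 + 40) = -119*1 = -119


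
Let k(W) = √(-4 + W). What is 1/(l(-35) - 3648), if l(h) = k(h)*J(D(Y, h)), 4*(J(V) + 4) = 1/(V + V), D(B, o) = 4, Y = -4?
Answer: -1245184/4542640909 + 4064*I*√39/13627922727 ≈ -0.00027411 + 1.8623e-6*I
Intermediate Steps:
J(V) = -4 + 1/(8*V) (J(V) = -4 + 1/(4*(V + V)) = -4 + 1/(4*((2*V))) = -4 + (1/(2*V))/4 = -4 + 1/(8*V))
l(h) = -127*√(-4 + h)/32 (l(h) = √(-4 + h)*(-4 + (⅛)/4) = √(-4 + h)*(-4 + (⅛)*(¼)) = √(-4 + h)*(-4 + 1/32) = √(-4 + h)*(-127/32) = -127*√(-4 + h)/32)
1/(l(-35) - 3648) = 1/(-127*√(-4 - 35)/32 - 3648) = 1/(-127*I*√39/32 - 3648) = 1/(-3648 - 127*I*√39/32)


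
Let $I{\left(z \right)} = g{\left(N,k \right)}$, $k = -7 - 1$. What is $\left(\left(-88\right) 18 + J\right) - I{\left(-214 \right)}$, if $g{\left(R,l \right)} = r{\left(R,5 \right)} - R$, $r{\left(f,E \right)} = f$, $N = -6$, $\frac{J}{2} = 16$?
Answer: $-1552$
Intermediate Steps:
$J = 32$ ($J = 2 \cdot 16 = 32$)
$k = -8$
$g{\left(R,l \right)} = 0$ ($g{\left(R,l \right)} = R - R = 0$)
$I{\left(z \right)} = 0$
$\left(\left(-88\right) 18 + J\right) - I{\left(-214 \right)} = \left(\left(-88\right) 18 + 32\right) - 0 = \left(-1584 + 32\right) + 0 = -1552 + 0 = -1552$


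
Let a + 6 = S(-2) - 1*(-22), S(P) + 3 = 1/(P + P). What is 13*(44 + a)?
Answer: 2951/4 ≈ 737.75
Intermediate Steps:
S(P) = -3 + 1/(2*P) (S(P) = -3 + 1/(P + P) = -3 + 1/(2*P))
a = 51/4 (a = -6 + ((-3 + (½)/(-2)) - 1*(-22)) = -6 + ((-3 + (½)*(-½)) + 22) = -6 + ((-3 - ¼) + 22) = -6 + (-13/4 + 22) = -6 + 75/4 = 51/4 ≈ 12.750)
13*(44 + a) = 13*(44 + 51/4) = 13*(227/4) = 2951/4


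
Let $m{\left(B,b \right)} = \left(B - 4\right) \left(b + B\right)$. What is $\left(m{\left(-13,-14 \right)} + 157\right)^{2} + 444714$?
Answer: $824170$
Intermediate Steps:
$m{\left(B,b \right)} = \left(-4 + B\right) \left(B + b\right)$
$\left(m{\left(-13,-14 \right)} + 157\right)^{2} + 444714 = \left(\left(\left(-13\right)^{2} - -52 - -56 - -182\right) + 157\right)^{2} + 444714 = \left(\left(169 + 52 + 56 + 182\right) + 157\right)^{2} + 444714 = \left(459 + 157\right)^{2} + 444714 = 616^{2} + 444714 = 379456 + 444714 = 824170$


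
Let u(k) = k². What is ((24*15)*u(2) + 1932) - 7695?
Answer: -4323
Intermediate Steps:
((24*15)*u(2) + 1932) - 7695 = ((24*15)*2² + 1932) - 7695 = (360*4 + 1932) - 7695 = (1440 + 1932) - 7695 = 3372 - 7695 = -4323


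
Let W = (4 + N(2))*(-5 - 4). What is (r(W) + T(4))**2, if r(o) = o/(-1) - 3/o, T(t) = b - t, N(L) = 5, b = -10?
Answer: 3276100/729 ≈ 4494.0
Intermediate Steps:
T(t) = -10 - t
W = -81 (W = (4 + 5)*(-5 - 4) = 9*(-9) = -81)
r(o) = -o - 3/o (r(o) = o*(-1) - 3/o = -o - 3/o)
(r(W) + T(4))**2 = ((-1*(-81) - 3/(-81)) + (-10 - 1*4))**2 = ((81 - 3*(-1/81)) + (-10 - 4))**2 = ((81 + 1/27) - 14)**2 = (2188/27 - 14)**2 = (1810/27)**2 = 3276100/729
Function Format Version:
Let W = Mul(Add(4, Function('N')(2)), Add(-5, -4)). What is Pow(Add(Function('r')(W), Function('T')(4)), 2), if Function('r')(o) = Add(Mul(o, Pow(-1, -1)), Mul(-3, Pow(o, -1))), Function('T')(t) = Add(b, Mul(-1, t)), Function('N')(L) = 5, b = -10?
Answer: Rational(3276100, 729) ≈ 4494.0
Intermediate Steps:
Function('T')(t) = Add(-10, Mul(-1, t))
W = -81 (W = Mul(Add(4, 5), Add(-5, -4)) = Mul(9, -9) = -81)
Function('r')(o) = Add(Mul(-1, o), Mul(-3, Pow(o, -1))) (Function('r')(o) = Add(Mul(o, -1), Mul(-3, Pow(o, -1))) = Add(Mul(-1, o), Mul(-3, Pow(o, -1))))
Pow(Add(Function('r')(W), Function('T')(4)), 2) = Pow(Add(Add(Mul(-1, -81), Mul(-3, Pow(-81, -1))), Add(-10, Mul(-1, 4))), 2) = Pow(Add(Add(81, Mul(-3, Rational(-1, 81))), Add(-10, -4)), 2) = Pow(Add(Add(81, Rational(1, 27)), -14), 2) = Pow(Add(Rational(2188, 27), -14), 2) = Pow(Rational(1810, 27), 2) = Rational(3276100, 729)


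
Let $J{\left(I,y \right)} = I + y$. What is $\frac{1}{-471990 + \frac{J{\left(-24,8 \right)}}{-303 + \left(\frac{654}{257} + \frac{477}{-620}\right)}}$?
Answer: $- \frac{47997129}{22654162367270} \approx -2.1187 \cdot 10^{-6}$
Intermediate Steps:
$\frac{1}{-471990 + \frac{J{\left(-24,8 \right)}}{-303 + \left(\frac{654}{257} + \frac{477}{-620}\right)}} = \frac{1}{-471990 + \frac{-24 + 8}{-303 + \left(\frac{654}{257} + \frac{477}{-620}\right)}} = \frac{1}{-471990 - \frac{16}{-303 + \left(654 \cdot \frac{1}{257} + 477 \left(- \frac{1}{620}\right)\right)}} = \frac{1}{-471990 - \frac{16}{-303 + \left(\frac{654}{257} - \frac{477}{620}\right)}} = \frac{1}{-471990 - \frac{16}{-303 + \frac{282891}{159340}}} = \frac{1}{-471990 - \frac{16}{- \frac{47997129}{159340}}} = \frac{1}{-471990 - - \frac{2549440}{47997129}} = \frac{1}{-471990 + \frac{2549440}{47997129}} = \frac{1}{- \frac{22654162367270}{47997129}} = - \frac{47997129}{22654162367270}$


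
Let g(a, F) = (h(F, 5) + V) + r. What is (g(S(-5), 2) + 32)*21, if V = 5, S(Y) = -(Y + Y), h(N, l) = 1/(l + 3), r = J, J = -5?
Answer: 5397/8 ≈ 674.63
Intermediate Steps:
r = -5
h(N, l) = 1/(3 + l)
S(Y) = -2*Y
g(a, F) = ⅛ (g(a, F) = (1/(3 + 5) + 5) - 5 = (1/8 + 5) - 5 = (⅛ + 5) - 5 = 41/8 - 5 = ⅛)
(g(S(-5), 2) + 32)*21 = (⅛ + 32)*21 = (257/8)*21 = 5397/8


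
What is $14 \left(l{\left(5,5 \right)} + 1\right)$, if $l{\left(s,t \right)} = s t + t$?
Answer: $434$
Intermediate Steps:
$l{\left(s,t \right)} = t + s t$
$14 \left(l{\left(5,5 \right)} + 1\right) = 14 \left(5 \left(1 + 5\right) + 1\right) = 14 \left(5 \cdot 6 + 1\right) = 14 \left(30 + 1\right) = 14 \cdot 31 = 434$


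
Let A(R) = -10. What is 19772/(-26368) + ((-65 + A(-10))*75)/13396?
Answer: -25824107/22076608 ≈ -1.1698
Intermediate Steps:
19772/(-26368) + ((-65 + A(-10))*75)/13396 = 19772/(-26368) + ((-65 - 10)*75)/13396 = 19772*(-1/26368) - 75*75*(1/13396) = -4943/6592 - 5625*1/13396 = -4943/6592 - 5625/13396 = -25824107/22076608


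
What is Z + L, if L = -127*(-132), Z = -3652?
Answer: 13112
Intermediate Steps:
L = 16764
Z + L = -3652 + 16764 = 13112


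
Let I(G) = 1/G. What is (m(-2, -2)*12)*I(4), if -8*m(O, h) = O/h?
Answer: -3/8 ≈ -0.37500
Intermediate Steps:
m(O, h) = -O/(8*h)
(m(-2, -2)*12)*I(4) = (-1/8*(-2)/(-2)*12)/4 = (-1/8*(-2)*(-1/2)*12)*(1/4) = -1/8*12*(1/4) = -3/2*1/4 = -3/8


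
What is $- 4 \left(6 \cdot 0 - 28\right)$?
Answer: $112$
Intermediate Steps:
$- 4 \left(6 \cdot 0 - 28\right) = - 4 \left(0 - 28\right) = \left(-4\right) \left(-28\right) = 112$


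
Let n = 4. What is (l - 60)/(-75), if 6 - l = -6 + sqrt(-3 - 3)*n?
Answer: 16/25 + 4*I*sqrt(6)/75 ≈ 0.64 + 0.13064*I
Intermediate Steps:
l = 12 - 4*I*sqrt(6) (l = 6 - (-6 + sqrt(-3 - 3)*4) = 6 - (-6 + sqrt(-6)*4) = 6 - (-6 + (I*sqrt(6))*4) = 6 - (-6 + 4*I*sqrt(6)) = 6 + (6 - 4*I*sqrt(6)) = 12 - 4*I*sqrt(6) ≈ 12.0 - 9.798*I)
(l - 60)/(-75) = ((12 - 4*I*sqrt(6)) - 60)/(-75) = (-48 - 4*I*sqrt(6))*(-1/75) = 16/25 + 4*I*sqrt(6)/75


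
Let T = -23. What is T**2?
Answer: 529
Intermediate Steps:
T**2 = (-23)**2 = 529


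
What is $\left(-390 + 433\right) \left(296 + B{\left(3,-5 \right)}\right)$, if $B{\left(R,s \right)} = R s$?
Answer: $12083$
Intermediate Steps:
$\left(-390 + 433\right) \left(296 + B{\left(3,-5 \right)}\right) = \left(-390 + 433\right) \left(296 + 3 \left(-5\right)\right) = 43 \left(296 - 15\right) = 43 \cdot 281 = 12083$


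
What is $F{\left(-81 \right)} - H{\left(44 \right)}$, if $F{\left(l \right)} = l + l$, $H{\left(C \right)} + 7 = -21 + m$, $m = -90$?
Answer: $-44$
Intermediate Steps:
$H{\left(C \right)} = -118$ ($H{\left(C \right)} = -7 - 111 = -118$)
$F{\left(l \right)} = 2 l$
$F{\left(-81 \right)} - H{\left(44 \right)} = 2 \left(-81\right) - -118 = -162 + 118 = -44$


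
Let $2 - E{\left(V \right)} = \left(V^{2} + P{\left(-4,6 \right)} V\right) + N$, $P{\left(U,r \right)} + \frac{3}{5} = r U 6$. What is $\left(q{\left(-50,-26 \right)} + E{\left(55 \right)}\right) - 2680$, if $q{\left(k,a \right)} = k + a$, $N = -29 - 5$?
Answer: $2208$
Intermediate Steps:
$N = -34$
$P{\left(U,r \right)} = - \frac{3}{5} + 6 U r$ ($P{\left(U,r \right)} = - \frac{3}{5} + r U 6 = - \frac{3}{5} + U r 6 = - \frac{3}{5} + 6 U r$)
$q{\left(k,a \right)} = a + k$
$E{\left(V \right)} = 36 - V^{2} + \frac{723 V}{5}$ ($E{\left(V \right)} = 2 - \left(\left(V^{2} + \left(- \frac{3}{5} + 6 \left(-4\right) 6\right) V\right) - 34\right) = 2 - \left(\left(V^{2} + \left(- \frac{3}{5} - 144\right) V\right) - 34\right) = 2 - \left(\left(V^{2} - \frac{723 V}{5}\right) - 34\right) = 2 - \left(-34 + V^{2} - \frac{723 V}{5}\right) = 2 + \left(34 - V^{2} + \frac{723 V}{5}\right) = 36 - V^{2} + \frac{723 V}{5}$)
$\left(q{\left(-50,-26 \right)} + E{\left(55 \right)}\right) - 2680 = \left(\left(-26 - 50\right) + \left(36 - 55^{2} + \frac{723}{5} \cdot 55\right)\right) - 2680 = \left(-76 + \left(36 - 3025 + 7953\right)\right) - 2680 = \left(-76 + 4964\right) - 2680 = 4888 - 2680 = 2208$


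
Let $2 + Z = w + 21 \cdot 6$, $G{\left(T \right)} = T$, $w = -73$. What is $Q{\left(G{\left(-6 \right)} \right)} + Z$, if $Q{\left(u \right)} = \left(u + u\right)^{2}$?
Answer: $195$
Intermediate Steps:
$Z = 51$ ($Z = -2 + \left(-73 + 21 \cdot 6\right) = -2 + \left(-73 + 126\right) = -2 + 53 = 51$)
$Q{\left(u \right)} = 4 u^{2}$ ($Q{\left(u \right)} = \left(2 u\right)^{2} = 4 u^{2}$)
$Q{\left(G{\left(-6 \right)} \right)} + Z = 4 \left(-6\right)^{2} + 51 = 4 \cdot 36 + 51 = 144 + 51 = 195$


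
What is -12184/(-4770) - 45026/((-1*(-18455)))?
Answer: 201634/1760607 ≈ 0.11453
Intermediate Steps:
-12184/(-4770) - 45026/((-1*(-18455))) = -12184*(-1/4770) - 45026/18455 = 6092/2385 - 45026*1/18455 = 6092/2385 - 45026/18455 = 201634/1760607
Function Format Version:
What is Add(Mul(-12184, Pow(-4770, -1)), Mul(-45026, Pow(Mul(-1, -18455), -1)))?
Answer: Rational(201634, 1760607) ≈ 0.11453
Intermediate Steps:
Add(Mul(-12184, Pow(-4770, -1)), Mul(-45026, Pow(Mul(-1, -18455), -1))) = Add(Mul(-12184, Rational(-1, 4770)), Mul(-45026, Pow(18455, -1))) = Add(Rational(6092, 2385), Mul(-45026, Rational(1, 18455))) = Add(Rational(6092, 2385), Rational(-45026, 18455)) = Rational(201634, 1760607)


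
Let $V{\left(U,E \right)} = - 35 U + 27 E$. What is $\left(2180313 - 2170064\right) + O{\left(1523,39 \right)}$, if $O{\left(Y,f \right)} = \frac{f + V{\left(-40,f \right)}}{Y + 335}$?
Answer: $\frac{9522567}{929} \approx 10250.0$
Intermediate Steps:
$O{\left(Y,f \right)} = \frac{1400 + 28 f}{335 + Y}$ ($O{\left(Y,f \right)} = \frac{f + \left(\left(-35\right) \left(-40\right) + 27 f\right)}{Y + 335} = \frac{f + \left(1400 + 27 f\right)}{335 + Y} = \frac{1400 + 28 f}{335 + Y}$)
$\left(2180313 - 2170064\right) + O{\left(1523,39 \right)} = \left(2180313 - 2170064\right) + \frac{28 \left(50 + 39\right)}{335 + 1523} = 10249 + 28 \cdot \frac{1}{1858} \cdot 89 = 10249 + \frac{1246}{929} = \frac{9522567}{929}$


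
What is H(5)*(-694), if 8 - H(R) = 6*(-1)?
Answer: -9716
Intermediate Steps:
H(R) = 14 (H(R) = 8 - 6*(-1) = 8 - 1*(-6) = 8 + 6 = 14)
H(5)*(-694) = 14*(-694) = -9716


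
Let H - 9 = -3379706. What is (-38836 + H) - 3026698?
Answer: -6445231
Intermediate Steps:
H = -3379697 (H = 9 - 3379706 = -3379697)
(-38836 + H) - 3026698 = (-38836 - 3379697) - 3026698 = -3418533 - 3026698 = -6445231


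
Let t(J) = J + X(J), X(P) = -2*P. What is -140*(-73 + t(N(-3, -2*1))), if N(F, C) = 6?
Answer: 11060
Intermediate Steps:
t(J) = -J (t(J) = J - 2*J = -J)
-140*(-73 + t(N(-3, -2*1))) = -140*(-73 - 1*6) = -140*(-73 - 6) = -140*(-79) = 11060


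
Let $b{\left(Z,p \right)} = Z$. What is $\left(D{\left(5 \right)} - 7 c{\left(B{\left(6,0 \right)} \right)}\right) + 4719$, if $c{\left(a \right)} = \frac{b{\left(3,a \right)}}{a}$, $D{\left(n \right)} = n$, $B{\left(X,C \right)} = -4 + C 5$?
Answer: $\frac{18917}{4} \approx 4729.3$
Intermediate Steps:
$B{\left(X,C \right)} = -4 + 5 C$
$c{\left(a \right)} = \frac{3}{a}$
$\left(D{\left(5 \right)} - 7 c{\left(B{\left(6,0 \right)} \right)}\right) + 4719 = \left(5 - 7 \frac{3}{-4 + 5 \cdot 0}\right) + 4719 = \left(5 - 7 \frac{3}{-4 + 0}\right) + 4719 = \left(5 - 7 \frac{3}{-4}\right) + 4719 = \left(5 - 7 \cdot 3 \left(- \frac{1}{4}\right)\right) + 4719 = \left(5 - - \frac{21}{4}\right) + 4719 = \left(5 + \frac{21}{4}\right) + 4719 = \frac{41}{4} + 4719 = \frac{18917}{4}$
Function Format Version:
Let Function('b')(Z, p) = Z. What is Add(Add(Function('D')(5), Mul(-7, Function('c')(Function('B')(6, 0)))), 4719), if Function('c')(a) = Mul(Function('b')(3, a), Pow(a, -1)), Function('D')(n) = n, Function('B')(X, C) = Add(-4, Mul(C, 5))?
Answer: Rational(18917, 4) ≈ 4729.3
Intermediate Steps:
Function('B')(X, C) = Add(-4, Mul(5, C))
Function('c')(a) = Mul(3, Pow(a, -1))
Add(Add(Function('D')(5), Mul(-7, Function('c')(Function('B')(6, 0)))), 4719) = Add(Add(5, Mul(-7, Mul(3, Pow(Add(-4, Mul(5, 0)), -1)))), 4719) = Add(Add(5, Mul(-7, Mul(3, Pow(Add(-4, 0), -1)))), 4719) = Add(Add(5, Mul(-7, Mul(3, Pow(-4, -1)))), 4719) = Add(Add(5, Mul(-7, Mul(3, Rational(-1, 4)))), 4719) = Add(Add(5, Mul(-7, Rational(-3, 4))), 4719) = Add(Add(5, Rational(21, 4)), 4719) = Add(Rational(41, 4), 4719) = Rational(18917, 4)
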